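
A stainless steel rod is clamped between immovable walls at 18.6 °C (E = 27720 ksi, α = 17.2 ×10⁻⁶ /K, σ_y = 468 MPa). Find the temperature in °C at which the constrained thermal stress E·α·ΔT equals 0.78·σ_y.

130 °C

E = 27720 ksi = 191.1 GPa.
E·α·ΔT = 365.0 MPa ⇒ ΔT = 365.0 / (191.1×10³ × 17.2×10⁻⁶) = 111.0 K.
T = 18.6 + 111.0 = 129.6 °C.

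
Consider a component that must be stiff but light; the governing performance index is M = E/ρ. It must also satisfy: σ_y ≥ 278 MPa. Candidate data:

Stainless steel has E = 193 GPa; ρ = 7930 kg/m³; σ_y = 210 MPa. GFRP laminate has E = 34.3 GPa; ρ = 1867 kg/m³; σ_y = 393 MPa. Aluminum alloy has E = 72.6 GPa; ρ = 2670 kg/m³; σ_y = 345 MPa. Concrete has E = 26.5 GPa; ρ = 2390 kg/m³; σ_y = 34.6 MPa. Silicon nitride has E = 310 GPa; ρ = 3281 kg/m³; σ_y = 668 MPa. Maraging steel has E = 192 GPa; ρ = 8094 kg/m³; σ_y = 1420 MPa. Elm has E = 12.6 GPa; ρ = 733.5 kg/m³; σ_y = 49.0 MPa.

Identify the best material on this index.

Screen on constraints: σ_y ≥ 278 MPa. Survivors: GFRP laminate, aluminum alloy, silicon nitride, maraging steel.
Computing M directly (units already consistent):
  silicon nitride: M = 94.5 MN·m/kg
  aluminum alloy: M = 27.2 MN·m/kg
  maraging steel: M = 23.7 MN·m/kg
  GFRP laminate: M = 18.4 MN·m/kg
Silicon nitride has the largest M.

silicon nitride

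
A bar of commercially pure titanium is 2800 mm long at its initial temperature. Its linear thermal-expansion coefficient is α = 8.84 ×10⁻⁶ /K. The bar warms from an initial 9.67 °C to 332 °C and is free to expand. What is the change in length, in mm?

ΔT = 332 − 9.67 = 322.3 K.
ΔL = α·L₀·ΔT = 8.84×10⁻⁶ × 2800 mm × 322.3 K = 7.98 mm.

7.98 mm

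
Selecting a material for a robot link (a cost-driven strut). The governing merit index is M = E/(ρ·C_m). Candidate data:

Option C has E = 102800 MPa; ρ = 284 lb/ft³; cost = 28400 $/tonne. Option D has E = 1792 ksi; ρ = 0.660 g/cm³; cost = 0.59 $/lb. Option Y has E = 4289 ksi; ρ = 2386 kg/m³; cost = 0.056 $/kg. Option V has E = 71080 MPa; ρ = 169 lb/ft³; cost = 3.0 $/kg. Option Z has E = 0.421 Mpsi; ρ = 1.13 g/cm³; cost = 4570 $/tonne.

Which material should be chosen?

After converting to SI:
  option C: E = 102.8 GPa, ρ = 4549 kg/m³, cost = 28.40 $/kg
  option D: E = 12.36 GPa, ρ = 660.0 kg/m³, cost = 1.301 $/kg
  option Y: E = 29.57 GPa, ρ = 2386 kg/m³, cost = 0.05600 $/kg
  option V: E = 71.08 GPa, ρ = 2707 kg/m³, cost = 3.000 $/kg
  option Z: E = 2.903 GPa, ρ = 1130 kg/m³, cost = 4.570 $/kg
  option Y: M = 221 MN·m per $
  option D: M = 14.4 MN·m per $
  option V: M = 8.75 MN·m per $
  option C: M = 0.796 MN·m per $
  option Z: M = 0.562 MN·m per $
Highest index: option Y.

option Y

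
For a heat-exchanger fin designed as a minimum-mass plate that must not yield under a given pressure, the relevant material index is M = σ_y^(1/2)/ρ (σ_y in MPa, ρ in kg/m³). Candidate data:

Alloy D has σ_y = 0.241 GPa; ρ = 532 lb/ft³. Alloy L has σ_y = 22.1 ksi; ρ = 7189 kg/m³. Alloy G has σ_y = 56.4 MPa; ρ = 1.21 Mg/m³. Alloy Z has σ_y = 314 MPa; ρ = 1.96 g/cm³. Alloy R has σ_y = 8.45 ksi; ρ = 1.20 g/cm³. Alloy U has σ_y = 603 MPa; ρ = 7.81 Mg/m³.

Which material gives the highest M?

alloy Z

After converting to SI:
  alloy D: σ_y = 241.0 MPa, ρ = 8522 kg/m³
  alloy L: σ_y = 152.4 MPa, ρ = 7189 kg/m³
  alloy G: σ_y = 56.40 MPa, ρ = 1210 kg/m³
  alloy Z: σ_y = 314.0 MPa, ρ = 1960 kg/m³
  alloy R: σ_y = 58.26 MPa, ρ = 1200 kg/m³
  alloy U: σ_y = 603.0 MPa, ρ = 7810 kg/m³
  alloy Z: M = 9.04×10⁻³
  alloy R: M = 6.36×10⁻³
  alloy G: M = 6.21×10⁻³
  alloy U: M = 3.14×10⁻³
  alloy D: M = 1.82×10⁻³
  alloy L: M = 1.72×10⁻³
The maximum is for alloy Z.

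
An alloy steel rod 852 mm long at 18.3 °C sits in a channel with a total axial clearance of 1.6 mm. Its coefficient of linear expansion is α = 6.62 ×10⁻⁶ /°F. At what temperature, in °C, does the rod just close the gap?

176 °C

α = 6.62×10⁻⁶/°F × 9/5 = 11.9×10⁻⁶/K.
α·L₀·ΔT = 1.6 mm ⇒ ΔT = 1.6 / (11.9×10⁻⁶ × 852.0) = 157.6 K.
T = 18.3 + 157.6 = 175.9 °C.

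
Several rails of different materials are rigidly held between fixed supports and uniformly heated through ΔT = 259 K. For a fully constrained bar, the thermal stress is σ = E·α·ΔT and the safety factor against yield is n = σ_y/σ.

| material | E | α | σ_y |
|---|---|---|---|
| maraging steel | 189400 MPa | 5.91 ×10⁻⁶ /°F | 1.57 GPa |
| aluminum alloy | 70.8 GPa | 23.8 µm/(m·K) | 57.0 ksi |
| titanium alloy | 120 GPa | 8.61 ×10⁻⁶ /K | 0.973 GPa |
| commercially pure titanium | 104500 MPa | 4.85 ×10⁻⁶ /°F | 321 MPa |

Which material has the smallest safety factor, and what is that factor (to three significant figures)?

aluminum alloy, n = 0.901

In consistent units (E in GPa, α in ×10⁻⁶/K, σ_y in MPa):
  maraging steel: E = 189.4, α = 10.6, σ_y = 1570 → σ = 522 MPa, n = 3.01
  aluminum alloy: E = 70.80, α = 23.8, σ_y = 393.0 → σ = 436 MPa, n = 0.901
  titanium alloy: E = 120.0, α = 8.61, σ_y = 973.0 → σ = 268 MPa, n = 3.64
  commercially pure titanium: E = 104.5, α = 8.73, σ_y = 321.0 → σ = 236 MPa, n = 1.36
Smallest n: aluminum alloy with n = 0.901.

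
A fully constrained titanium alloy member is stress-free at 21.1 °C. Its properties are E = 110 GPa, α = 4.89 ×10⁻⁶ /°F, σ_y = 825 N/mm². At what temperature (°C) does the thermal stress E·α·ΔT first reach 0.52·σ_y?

α = 4.89×10⁻⁶/°F × 9/5 = 8.80×10⁻⁶/K.
σ_y = 825 N/mm² = 825.0 MPa.
E·α·ΔT = 429.0 MPa ⇒ ΔT = 429.0 / (110.0×10³ × 8.80×10⁻⁶) = 443.1 K.
T = 21.1 + 443.1 = 464.2 °C.

464 °C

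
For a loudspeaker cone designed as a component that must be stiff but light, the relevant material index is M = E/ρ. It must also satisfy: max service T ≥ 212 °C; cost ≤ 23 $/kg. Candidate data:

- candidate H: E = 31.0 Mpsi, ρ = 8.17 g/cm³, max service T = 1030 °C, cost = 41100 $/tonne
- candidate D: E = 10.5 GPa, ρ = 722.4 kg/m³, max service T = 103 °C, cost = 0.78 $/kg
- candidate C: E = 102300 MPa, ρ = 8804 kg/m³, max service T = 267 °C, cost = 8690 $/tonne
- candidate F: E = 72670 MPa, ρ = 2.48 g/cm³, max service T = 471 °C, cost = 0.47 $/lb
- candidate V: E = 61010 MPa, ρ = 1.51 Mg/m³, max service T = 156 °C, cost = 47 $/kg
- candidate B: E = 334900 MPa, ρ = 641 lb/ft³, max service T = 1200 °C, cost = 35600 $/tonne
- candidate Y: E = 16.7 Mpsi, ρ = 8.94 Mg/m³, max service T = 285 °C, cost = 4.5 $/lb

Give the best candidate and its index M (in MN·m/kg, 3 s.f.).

Screen on constraints: max service T ≥ 212 °C; cost ≤ 23 $/kg. Survivors: candidate C, candidate F, candidate Y.
After converting to SI:
  candidate C: E = 102.3 GPa, ρ = 8804 kg/m³
  candidate F: E = 72.67 GPa, ρ = 2480 kg/m³
  candidate Y: E = 115.1 GPa, ρ = 8940 kg/m³
  candidate F: M = 29.3 MN·m/kg
  candidate Y: M = 12.9 MN·m/kg
  candidate C: M = 11.6 MN·m/kg
The maximum is for candidate F.

candidate F, M = 29.3 MN·m/kg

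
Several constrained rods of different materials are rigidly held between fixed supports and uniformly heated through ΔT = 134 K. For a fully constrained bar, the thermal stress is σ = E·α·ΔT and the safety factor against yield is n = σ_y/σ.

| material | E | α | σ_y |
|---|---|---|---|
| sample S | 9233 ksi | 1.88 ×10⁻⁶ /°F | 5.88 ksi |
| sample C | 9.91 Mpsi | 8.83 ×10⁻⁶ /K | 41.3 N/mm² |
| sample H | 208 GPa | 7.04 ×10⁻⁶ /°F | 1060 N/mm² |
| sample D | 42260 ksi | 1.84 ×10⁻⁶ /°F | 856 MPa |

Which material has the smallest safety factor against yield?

sample C

Per material, after unit conversion:
  sample S: E = 63.66, α = 3.38, σ_y = 40.54 → σ = 28.9 MPa, n = 1.40
  sample C: E = 68.33, α = 8.83, σ_y = 41.30 → σ = 80.8 MPa, n = 0.511
  sample H: E = 208.0, α = 12.7, σ_y = 1060 → σ = 353 MPa, n = 3.00
  sample D: E = 291.4, α = 3.31, σ_y = 856.0 → σ = 129 MPa, n = 6.62
Smallest n: sample C with n = 0.511.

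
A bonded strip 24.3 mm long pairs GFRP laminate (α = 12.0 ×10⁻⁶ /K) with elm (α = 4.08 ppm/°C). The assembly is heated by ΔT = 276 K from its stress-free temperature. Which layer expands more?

α(GFRP laminate) = 12.0×10⁻⁶/K vs α(elm) = 4.08×10⁻⁶/K.
Higher α expands more for the same ΔT: GFRP laminate.

GFRP laminate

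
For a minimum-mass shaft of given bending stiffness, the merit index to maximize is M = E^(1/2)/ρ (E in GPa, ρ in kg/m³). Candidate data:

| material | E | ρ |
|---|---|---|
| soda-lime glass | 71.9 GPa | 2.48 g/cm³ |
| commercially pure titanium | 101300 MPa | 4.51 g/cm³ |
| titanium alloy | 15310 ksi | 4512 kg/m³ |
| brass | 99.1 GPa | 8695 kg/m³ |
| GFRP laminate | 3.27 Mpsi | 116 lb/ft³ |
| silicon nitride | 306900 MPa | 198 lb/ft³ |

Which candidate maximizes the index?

silicon nitride

In SI units:
  soda-lime glass: E = 71.90 GPa, ρ = 2480 kg/m³
  commercially pure titanium: E = 101.3 GPa, ρ = 4510 kg/m³
  titanium alloy: E = 105.6 GPa, ρ = 4512 kg/m³
  brass: E = 99.10 GPa, ρ = 8695 kg/m³
  GFRP laminate: E = 22.55 GPa, ρ = 1858 kg/m³
  silicon nitride: E = 306.9 GPa, ρ = 3172 kg/m³
  silicon nitride: M = 5.52×10⁻³
  soda-lime glass: M = 3.42×10⁻³
  GFRP laminate: M = 2.56×10⁻³
  titanium alloy: M = 2.28×10⁻³
  commercially pure titanium: M = 2.23×10⁻³
  brass: M = 1.14×10⁻³
The maximum is for silicon nitride.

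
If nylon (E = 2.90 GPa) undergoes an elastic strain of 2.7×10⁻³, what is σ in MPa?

7.83 MPa

σ = E·ε = 2900 MPa × 2.7×10⁻³ = 7.83 MPa.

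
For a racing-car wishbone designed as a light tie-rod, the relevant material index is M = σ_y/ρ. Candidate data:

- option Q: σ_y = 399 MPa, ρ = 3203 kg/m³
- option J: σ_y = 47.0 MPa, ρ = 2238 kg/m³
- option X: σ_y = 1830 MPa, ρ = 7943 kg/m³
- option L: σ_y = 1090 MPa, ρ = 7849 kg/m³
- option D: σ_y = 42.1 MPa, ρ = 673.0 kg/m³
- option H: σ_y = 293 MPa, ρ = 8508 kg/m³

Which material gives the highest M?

option X

Per-candidate index values:
  option X: M = 230 kN·m/kg
  option L: M = 139 kN·m/kg
  option Q: M = 125 kN·m/kg
  option D: M = 62.6 kN·m/kg
  option H: M = 34.4 kN·m/kg
  option J: M = 21.0 kN·m/kg
Highest index: option X.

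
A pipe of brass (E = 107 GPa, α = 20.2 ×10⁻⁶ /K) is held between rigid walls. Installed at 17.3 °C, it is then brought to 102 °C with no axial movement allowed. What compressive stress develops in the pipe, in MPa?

183 MPa

ΔT = 84.70 K. Constrained thermal stress σ = E·α·ΔT = 107.0×10³ MPa × 20.2×10⁻⁶ × 84.70 = 183 MPa (compressive).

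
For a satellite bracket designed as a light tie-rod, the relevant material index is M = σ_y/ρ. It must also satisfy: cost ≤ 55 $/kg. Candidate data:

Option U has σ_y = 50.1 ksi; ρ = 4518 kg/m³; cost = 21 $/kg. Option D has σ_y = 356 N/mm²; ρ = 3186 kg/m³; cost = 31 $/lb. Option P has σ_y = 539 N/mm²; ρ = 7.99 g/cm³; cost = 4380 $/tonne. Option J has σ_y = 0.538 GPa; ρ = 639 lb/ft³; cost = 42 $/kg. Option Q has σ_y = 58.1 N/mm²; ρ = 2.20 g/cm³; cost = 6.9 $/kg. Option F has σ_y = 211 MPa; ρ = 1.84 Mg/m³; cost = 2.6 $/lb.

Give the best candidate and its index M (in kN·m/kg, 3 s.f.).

option F, M = 115 kN·m/kg

Screen on constraints: cost ≤ 55 $/kg. Survivors: option U, option P, option J, option Q, option F.
Convert each candidate to consistent units, then evaluate M:
  option U: σ_y = 345.4 MPa, ρ = 4518 kg/m³
  option P: σ_y = 539.0 MPa, ρ = 7990 kg/m³
  option J: σ_y = 538.0 MPa, ρ = 10240 kg/m³
  option Q: σ_y = 58.10 MPa, ρ = 2200 kg/m³
  option F: σ_y = 211.0 MPa, ρ = 1840 kg/m³
  option F: M = 115 kN·m/kg
  option U: M = 76.5 kN·m/kg
  option P: M = 67.5 kN·m/kg
  option J: M = 52.6 kN·m/kg
  option Q: M = 26.4 kN·m/kg
The maximum is for option F.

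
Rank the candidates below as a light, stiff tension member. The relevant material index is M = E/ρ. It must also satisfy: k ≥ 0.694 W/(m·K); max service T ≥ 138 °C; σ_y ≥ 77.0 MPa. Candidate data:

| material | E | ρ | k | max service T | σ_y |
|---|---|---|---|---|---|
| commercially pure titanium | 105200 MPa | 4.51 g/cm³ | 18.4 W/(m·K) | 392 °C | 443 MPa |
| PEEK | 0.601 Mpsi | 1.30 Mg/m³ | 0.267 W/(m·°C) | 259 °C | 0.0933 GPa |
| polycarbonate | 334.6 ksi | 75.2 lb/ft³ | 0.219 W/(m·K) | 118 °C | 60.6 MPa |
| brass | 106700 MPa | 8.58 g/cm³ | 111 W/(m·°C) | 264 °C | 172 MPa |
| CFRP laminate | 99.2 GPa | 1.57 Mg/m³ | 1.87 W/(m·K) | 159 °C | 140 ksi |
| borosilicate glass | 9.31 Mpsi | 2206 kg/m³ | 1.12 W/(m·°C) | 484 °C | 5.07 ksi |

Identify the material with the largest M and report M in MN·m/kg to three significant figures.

Screen on constraints: k ≥ 0.694 W/(m·K); max service T ≥ 138 °C; σ_y ≥ 77.0 MPa. Survivors: commercially pure titanium, brass, CFRP laminate.
In SI units:
  commercially pure titanium: E = 105.2 GPa, ρ = 4510 kg/m³
  brass: E = 106.7 GPa, ρ = 8580 kg/m³
  CFRP laminate: E = 99.20 GPa, ρ = 1570 kg/m³
  CFRP laminate: M = 63.2 MN·m/kg
  commercially pure titanium: M = 23.3 MN·m/kg
  brass: M = 12.4 MN·m/kg
The maximum is for CFRP laminate.

CFRP laminate, M = 63.2 MN·m/kg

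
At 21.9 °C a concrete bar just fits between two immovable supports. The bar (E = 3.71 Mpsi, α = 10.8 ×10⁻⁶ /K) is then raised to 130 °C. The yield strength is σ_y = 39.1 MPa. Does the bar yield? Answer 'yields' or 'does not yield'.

E = 3.71 Mpsi = 25.58 GPa.
ΔT = 108.1 K. Constrained thermal stress σ = E·α·ΔT = 25.58×10³ MPa × 10.8×10⁻⁶ × 108.1 = 29.9 MPa (compressive).
Compare to σ_y = 39.1 MPa: σ < σ_y, so it does not yield.

does not yield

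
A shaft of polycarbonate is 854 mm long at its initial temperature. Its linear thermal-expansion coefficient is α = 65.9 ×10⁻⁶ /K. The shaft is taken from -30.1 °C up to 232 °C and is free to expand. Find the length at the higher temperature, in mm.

ΔT = 232 − (-30.1) = 262.1 K.
ΔL = α·L₀·ΔT = 65.9×10⁻⁶ × 854 mm × 262.1 K = 14.8 mm.
L = L₀ + ΔL = 854 + 14.8 = 868.75 mm.

868.75 mm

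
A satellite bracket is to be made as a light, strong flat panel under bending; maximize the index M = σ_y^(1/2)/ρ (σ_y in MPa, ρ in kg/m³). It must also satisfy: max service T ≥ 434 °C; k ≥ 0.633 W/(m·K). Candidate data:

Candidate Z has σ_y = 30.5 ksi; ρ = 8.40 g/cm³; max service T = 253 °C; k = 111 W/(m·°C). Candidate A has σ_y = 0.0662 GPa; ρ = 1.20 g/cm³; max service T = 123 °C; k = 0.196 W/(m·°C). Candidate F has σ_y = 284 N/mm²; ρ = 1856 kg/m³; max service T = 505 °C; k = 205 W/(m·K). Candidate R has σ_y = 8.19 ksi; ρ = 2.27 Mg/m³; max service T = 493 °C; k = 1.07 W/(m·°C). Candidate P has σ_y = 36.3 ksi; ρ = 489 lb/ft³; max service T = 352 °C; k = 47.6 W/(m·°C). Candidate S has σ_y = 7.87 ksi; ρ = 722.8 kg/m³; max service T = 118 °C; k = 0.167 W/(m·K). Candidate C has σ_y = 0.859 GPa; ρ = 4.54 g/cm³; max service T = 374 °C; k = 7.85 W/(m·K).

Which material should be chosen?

Screen on constraints: max service T ≥ 434 °C; k ≥ 0.633 W/(m·K). Survivors: candidate F, candidate R.
In SI units:
  candidate F: σ_y = 284.0 MPa, ρ = 1856 kg/m³
  candidate R: σ_y = 56.47 MPa, ρ = 2270 kg/m³
  candidate F: M = 9.08×10⁻³
  candidate R: M = 3.31×10⁻³
The maximum is for candidate F.

candidate F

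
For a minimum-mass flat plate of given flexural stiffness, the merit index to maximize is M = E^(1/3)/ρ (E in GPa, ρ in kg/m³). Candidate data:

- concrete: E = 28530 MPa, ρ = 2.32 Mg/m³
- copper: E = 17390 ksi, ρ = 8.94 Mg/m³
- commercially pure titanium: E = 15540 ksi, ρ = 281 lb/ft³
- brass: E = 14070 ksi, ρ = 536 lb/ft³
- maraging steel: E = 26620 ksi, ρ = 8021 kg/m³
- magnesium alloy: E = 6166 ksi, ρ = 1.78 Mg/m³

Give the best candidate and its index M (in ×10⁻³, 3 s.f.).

magnesium alloy, M = 1.96×10⁻³

In SI units:
  concrete: E = 28.53 GPa, ρ = 2320 kg/m³
  copper: E = 119.9 GPa, ρ = 8940 kg/m³
  commercially pure titanium: E = 107.1 GPa, ρ = 4501 kg/m³
  brass: E = 97.01 GPa, ρ = 8586 kg/m³
  maraging steel: E = 183.5 GPa, ρ = 8021 kg/m³
  magnesium alloy: E = 42.51 GPa, ρ = 1780 kg/m³
  magnesium alloy: M = 1.96×10⁻³
  concrete: M = 1.32×10⁻³
  commercially pure titanium: M = 1.06×10⁻³
  maraging steel: M = 0.709×10⁻³
  copper: M = 0.552×10⁻³
  brass: M = 0.535×10⁻³
Highest index: magnesium alloy.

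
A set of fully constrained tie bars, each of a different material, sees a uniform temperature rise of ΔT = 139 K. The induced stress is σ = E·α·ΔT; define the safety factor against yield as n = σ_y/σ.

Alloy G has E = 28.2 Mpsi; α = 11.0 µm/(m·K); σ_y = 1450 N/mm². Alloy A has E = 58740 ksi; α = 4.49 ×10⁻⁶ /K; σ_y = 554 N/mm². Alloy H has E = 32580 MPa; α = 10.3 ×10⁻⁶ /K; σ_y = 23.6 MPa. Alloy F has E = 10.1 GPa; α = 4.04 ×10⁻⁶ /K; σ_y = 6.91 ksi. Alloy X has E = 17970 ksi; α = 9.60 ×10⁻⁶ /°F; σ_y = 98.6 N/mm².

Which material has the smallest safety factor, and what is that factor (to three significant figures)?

alloy X, n = 0.331

With everything in SI (GPa, ×10⁻⁶/K, MPa):
  alloy G: E = 194.4, α = 11.0, σ_y = 1450 → σ = 297 MPa, n = 4.88
  alloy A: E = 405.0, α = 4.49, σ_y = 554.0 → σ = 253 MPa, n = 2.19
  alloy H: E = 32.58, α = 10.3, σ_y = 23.60 → σ = 46.6 MPa, n = 0.506
  alloy F: E = 10.10, α = 4.04, σ_y = 47.64 → σ = 5.67 MPa, n = 8.40
  alloy X: E = 123.9, α = 17.3, σ_y = 98.60 → σ = 298 MPa, n = 0.331
The minimum is alloy X at n = 0.331.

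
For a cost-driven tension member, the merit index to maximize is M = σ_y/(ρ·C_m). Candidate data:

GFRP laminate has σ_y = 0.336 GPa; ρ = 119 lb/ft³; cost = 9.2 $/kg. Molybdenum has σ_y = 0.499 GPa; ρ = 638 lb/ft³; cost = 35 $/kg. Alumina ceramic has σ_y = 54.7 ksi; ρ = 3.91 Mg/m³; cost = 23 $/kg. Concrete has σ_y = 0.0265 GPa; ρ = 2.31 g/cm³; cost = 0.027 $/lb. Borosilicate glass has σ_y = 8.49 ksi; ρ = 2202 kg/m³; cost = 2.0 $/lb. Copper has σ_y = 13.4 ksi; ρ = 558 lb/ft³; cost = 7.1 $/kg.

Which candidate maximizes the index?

concrete

In SI units:
  GFRP laminate: σ_y = 336.0 MPa, ρ = 1906 kg/m³, cost = 9.200 $/kg
  molybdenum: σ_y = 499.0 MPa, ρ = 10220 kg/m³, cost = 35.00 $/kg
  alumina ceramic: σ_y = 377.1 MPa, ρ = 3910 kg/m³, cost = 23.00 $/kg
  concrete: σ_y = 26.50 MPa, ρ = 2310 kg/m³, cost = 0.05952 $/kg
  borosilicate glass: σ_y = 58.54 MPa, ρ = 2202 kg/m³, cost = 4.409 $/kg
  copper: σ_y = 92.39 MPa, ρ = 8938 kg/m³, cost = 7.100 $/kg
  concrete: M = 193 kN·m per $
  GFRP laminate: M = 19.2 kN·m per $
  borosilicate glass: M = 6.03 kN·m per $
  alumina ceramic: M = 4.19 kN·m per $
  copper: M = 1.46 kN·m per $
  molybdenum: M = 1.40 kN·m per $
Concrete ranks first.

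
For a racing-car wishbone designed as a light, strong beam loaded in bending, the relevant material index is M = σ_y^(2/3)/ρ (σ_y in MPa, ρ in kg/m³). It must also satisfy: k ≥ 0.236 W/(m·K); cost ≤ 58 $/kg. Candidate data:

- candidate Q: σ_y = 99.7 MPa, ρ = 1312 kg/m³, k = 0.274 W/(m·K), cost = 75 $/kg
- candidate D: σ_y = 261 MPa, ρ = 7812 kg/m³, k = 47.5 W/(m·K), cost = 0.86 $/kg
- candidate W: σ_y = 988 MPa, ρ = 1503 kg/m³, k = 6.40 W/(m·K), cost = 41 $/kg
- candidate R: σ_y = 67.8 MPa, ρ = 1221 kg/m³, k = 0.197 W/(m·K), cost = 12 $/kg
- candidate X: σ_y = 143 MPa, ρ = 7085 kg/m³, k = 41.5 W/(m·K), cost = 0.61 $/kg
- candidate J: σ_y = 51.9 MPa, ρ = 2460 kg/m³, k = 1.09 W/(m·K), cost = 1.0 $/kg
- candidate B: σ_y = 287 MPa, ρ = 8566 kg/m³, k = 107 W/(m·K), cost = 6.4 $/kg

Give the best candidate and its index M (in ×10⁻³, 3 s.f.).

Screen on constraints: k ≥ 0.236 W/(m·K); cost ≤ 58 $/kg. Survivors: candidate D, candidate W, candidate X, candidate J, candidate B.
Computing M directly (units already consistent):
  candidate W: M = 66.0×10⁻³
  candidate J: M = 5.66×10⁻³
  candidate D: M = 5.23×10⁻³
  candidate B: M = 5.08×10⁻³
  candidate X: M = 3.86×10⁻³
Candidate W has the largest M.

candidate W, M = 66.0×10⁻³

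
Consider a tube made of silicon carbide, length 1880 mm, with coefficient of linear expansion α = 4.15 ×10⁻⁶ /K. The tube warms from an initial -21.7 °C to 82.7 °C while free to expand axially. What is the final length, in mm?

1880.8 mm

ΔT = 82.7 − (-21.7) = 104.4 K.
ΔL = α·L₀·ΔT = 4.15×10⁻⁶ × 1880 mm × 104.4 K = 0.815 mm.
L = L₀ + ΔL = 1880 + 0.815 = 1880.8 mm.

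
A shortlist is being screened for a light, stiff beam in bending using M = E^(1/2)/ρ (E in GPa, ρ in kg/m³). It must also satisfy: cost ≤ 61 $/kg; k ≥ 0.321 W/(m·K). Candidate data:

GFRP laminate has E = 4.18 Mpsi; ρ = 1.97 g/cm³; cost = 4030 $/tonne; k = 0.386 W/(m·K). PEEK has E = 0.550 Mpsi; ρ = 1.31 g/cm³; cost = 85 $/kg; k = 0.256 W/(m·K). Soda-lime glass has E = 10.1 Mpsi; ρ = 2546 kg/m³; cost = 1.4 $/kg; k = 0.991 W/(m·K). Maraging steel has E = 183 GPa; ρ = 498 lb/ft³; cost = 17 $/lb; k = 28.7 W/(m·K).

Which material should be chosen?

Screen on constraints: cost ≤ 61 $/kg; k ≥ 0.321 W/(m·K). Survivors: GFRP laminate, soda-lime glass, maraging steel.
Convert each candidate to consistent units, then evaluate M:
  GFRP laminate: E = 28.82 GPa, ρ = 1970 kg/m³
  soda-lime glass: E = 69.64 GPa, ρ = 2546 kg/m³
  maraging steel: E = 183.0 GPa, ρ = 7977 kg/m³
  soda-lime glass: M = 3.28×10⁻³
  GFRP laminate: M = 2.73×10⁻³
  maraging steel: M = 1.70×10⁻³
Soda-lime glass ranks first.

soda-lime glass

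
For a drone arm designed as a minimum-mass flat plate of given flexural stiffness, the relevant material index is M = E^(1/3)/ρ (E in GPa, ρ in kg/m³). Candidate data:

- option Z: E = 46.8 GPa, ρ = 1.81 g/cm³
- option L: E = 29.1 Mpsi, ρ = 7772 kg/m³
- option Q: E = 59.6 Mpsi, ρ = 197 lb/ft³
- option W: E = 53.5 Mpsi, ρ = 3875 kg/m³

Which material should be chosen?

option Q

Normalizing units and computing the index:
  option Z: E = 46.80 GPa, ρ = 1810 kg/m³
  option L: E = 200.6 GPa, ρ = 7772 kg/m³
  option Q: E = 410.9 GPa, ρ = 3156 kg/m³
  option W: E = 368.9 GPa, ρ = 3875 kg/m³
  option Q: M = 2.36×10⁻³
  option Z: M = 1.99×10⁻³
  option W: M = 1.85×10⁻³
  option L: M = 0.753×10⁻³
Highest index: option Q.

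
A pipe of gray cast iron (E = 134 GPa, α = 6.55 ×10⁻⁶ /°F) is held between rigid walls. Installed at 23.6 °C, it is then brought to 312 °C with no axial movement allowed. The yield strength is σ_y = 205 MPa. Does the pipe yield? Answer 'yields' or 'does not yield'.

α = 6.55×10⁻⁶/°F × 9/5 = 11.8×10⁻⁶/K.
ΔT = 288.4 K. Constrained thermal stress σ = E·α·ΔT = 134.0×10³ MPa × 11.8×10⁻⁶ × 288.4 = 456 MPa (compressive).
Compare to σ_y = 205 MPa: σ ≥ σ_y, so it yields.

yields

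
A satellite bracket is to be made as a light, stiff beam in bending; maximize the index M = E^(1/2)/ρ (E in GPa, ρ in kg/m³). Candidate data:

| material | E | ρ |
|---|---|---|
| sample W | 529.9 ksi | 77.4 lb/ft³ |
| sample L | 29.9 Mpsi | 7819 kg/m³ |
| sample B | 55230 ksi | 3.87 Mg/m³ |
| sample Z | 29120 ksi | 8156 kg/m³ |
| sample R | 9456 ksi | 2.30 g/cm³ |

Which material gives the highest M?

Normalizing units and computing the index:
  sample W: E = 3.654 GPa, ρ = 1240 kg/m³
  sample L: E = 206.2 GPa, ρ = 7819 kg/m³
  sample B: E = 380.8 GPa, ρ = 3870 kg/m³
  sample Z: E = 200.8 GPa, ρ = 8156 kg/m³
  sample R: E = 65.20 GPa, ρ = 2300 kg/m³
  sample B: M = 5.04×10⁻³
  sample R: M = 3.51×10⁻³
  sample L: M = 1.84×10⁻³
  sample Z: M = 1.74×10⁻³
  sample W: M = 1.54×10⁻³
Highest index: sample B.

sample B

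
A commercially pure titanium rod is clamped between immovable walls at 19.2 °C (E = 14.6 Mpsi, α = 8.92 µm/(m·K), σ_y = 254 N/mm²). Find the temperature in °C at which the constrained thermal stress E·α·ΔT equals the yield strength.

E = 14.6 Mpsi = 100.7 GPa.
σ_y = 254 N/mm² = 254.0 MPa.
E·α·ΔT = 254.0 MPa ⇒ ΔT = 254.0 / (100.7×10³ × 8.92×10⁻⁶) = 282.9 K.
T = 19.2 + 282.9 = 302.1 °C.

302 °C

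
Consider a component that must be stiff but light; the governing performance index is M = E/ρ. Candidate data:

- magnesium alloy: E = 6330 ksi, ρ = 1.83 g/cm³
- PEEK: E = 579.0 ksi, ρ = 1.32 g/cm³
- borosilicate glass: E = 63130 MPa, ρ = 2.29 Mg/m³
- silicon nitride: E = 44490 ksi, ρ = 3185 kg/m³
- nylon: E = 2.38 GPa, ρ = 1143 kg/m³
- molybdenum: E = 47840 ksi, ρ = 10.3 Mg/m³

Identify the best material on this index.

silicon nitride

After converting to SI:
  magnesium alloy: E = 43.64 GPa, ρ = 1830 kg/m³
  PEEK: E = 3.992 GPa, ρ = 1320 kg/m³
  borosilicate glass: E = 63.13 GPa, ρ = 2290 kg/m³
  silicon nitride: E = 306.7 GPa, ρ = 3185 kg/m³
  nylon: E = 2.380 GPa, ρ = 1143 kg/m³
  molybdenum: E = 329.8 GPa, ρ = 10300 kg/m³
  silicon nitride: M = 96.3 MN·m/kg
  molybdenum: M = 32.0 MN·m/kg
  borosilicate glass: M = 27.6 MN·m/kg
  magnesium alloy: M = 23.8 MN·m/kg
  PEEK: M = 3.02 MN·m/kg
  nylon: M = 2.08 MN·m/kg
Highest index: silicon nitride.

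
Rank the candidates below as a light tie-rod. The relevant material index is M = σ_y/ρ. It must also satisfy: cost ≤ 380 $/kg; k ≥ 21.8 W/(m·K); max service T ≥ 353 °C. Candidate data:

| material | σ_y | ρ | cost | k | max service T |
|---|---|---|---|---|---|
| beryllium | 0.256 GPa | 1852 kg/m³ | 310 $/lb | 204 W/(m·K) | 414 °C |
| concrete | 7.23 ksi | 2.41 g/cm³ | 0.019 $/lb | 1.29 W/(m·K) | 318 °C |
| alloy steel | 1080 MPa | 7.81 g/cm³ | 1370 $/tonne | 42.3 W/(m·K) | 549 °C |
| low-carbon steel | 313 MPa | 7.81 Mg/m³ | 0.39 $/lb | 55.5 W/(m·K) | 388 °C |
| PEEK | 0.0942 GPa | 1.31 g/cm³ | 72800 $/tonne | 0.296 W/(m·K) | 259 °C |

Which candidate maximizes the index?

Screen on constraints: cost ≤ 380 $/kg; k ≥ 21.8 W/(m·K); max service T ≥ 353 °C. Survivors: alloy steel, low-carbon steel.
Putting every candidate on a common basis:
  alloy steel: σ_y = 1080 MPa, ρ = 7810 kg/m³
  low-carbon steel: σ_y = 313.0 MPa, ρ = 7810 kg/m³
  alloy steel: M = 138 kN·m/kg
  low-carbon steel: M = 40.1 kN·m/kg
Alloy steel has the largest M.

alloy steel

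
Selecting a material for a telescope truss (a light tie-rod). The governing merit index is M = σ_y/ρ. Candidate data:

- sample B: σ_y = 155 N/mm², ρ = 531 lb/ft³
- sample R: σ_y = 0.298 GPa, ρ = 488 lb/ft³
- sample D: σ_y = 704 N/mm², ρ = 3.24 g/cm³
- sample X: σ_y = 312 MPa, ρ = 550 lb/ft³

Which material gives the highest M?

In SI units:
  sample B: σ_y = 155.0 MPa, ρ = 8506 kg/m³
  sample R: σ_y = 298.0 MPa, ρ = 7817 kg/m³
  sample D: σ_y = 704.0 MPa, ρ = 3240 kg/m³
  sample X: σ_y = 312.0 MPa, ρ = 8810 kg/m³
  sample D: M = 217 kN·m/kg
  sample R: M = 38.1 kN·m/kg
  sample X: M = 35.4 kN·m/kg
  sample B: M = 18.2 kN·m/kg
Sample D ranks first.

sample D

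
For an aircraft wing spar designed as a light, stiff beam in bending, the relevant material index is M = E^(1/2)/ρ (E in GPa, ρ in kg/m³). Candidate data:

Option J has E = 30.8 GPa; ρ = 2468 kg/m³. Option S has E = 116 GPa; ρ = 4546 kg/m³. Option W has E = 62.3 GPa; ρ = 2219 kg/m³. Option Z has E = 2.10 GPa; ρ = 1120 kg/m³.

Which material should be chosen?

option W

Evaluate M for each candidate:
  option W: M = 3.56×10⁻³
  option S: M = 2.37×10⁻³
  option J: M = 2.25×10⁻³
  option Z: M = 1.29×10⁻³
Option W ranks first.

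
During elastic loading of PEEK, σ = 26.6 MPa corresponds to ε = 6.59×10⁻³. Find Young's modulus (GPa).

E = σ/ε = 26.6 MPa / 6.59×10⁻³ = 4036 MPa = 4.04 GPa.

4.04 GPa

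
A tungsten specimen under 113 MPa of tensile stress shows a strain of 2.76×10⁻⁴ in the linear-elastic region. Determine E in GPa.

E = σ/ε = 113 MPa / 2.76×10⁻⁴ = 409400 MPa = 409 GPa.

409 GPa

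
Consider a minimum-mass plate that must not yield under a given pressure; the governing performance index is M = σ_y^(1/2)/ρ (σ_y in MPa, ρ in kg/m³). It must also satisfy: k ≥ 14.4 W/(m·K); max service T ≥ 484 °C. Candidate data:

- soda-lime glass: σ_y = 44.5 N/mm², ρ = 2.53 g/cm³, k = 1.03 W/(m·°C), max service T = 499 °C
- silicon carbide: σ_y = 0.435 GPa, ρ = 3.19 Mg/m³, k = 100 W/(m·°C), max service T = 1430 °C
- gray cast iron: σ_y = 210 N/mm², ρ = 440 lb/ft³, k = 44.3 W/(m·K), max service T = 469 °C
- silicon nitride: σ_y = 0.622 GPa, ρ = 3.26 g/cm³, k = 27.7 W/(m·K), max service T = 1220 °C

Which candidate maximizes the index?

silicon nitride

Screen on constraints: k ≥ 14.4 W/(m·K); max service T ≥ 484 °C. Survivors: silicon carbide, silicon nitride.
In SI units:
  silicon carbide: σ_y = 435.0 MPa, ρ = 3190 kg/m³
  silicon nitride: σ_y = 622.0 MPa, ρ = 3260 kg/m³
  silicon nitride: M = 7.65×10⁻³
  silicon carbide: M = 6.54×10⁻³
Silicon nitride has the largest M.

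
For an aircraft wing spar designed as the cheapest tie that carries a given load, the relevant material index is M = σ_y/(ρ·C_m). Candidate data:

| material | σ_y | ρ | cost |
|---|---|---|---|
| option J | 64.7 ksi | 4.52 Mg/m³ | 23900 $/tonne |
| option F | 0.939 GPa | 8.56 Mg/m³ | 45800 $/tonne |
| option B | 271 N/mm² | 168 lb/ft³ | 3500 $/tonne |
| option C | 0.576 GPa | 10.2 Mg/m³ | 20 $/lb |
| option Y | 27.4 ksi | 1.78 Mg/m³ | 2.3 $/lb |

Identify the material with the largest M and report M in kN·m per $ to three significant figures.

In SI units:
  option J: σ_y = 446.1 MPa, ρ = 4520 kg/m³, cost = 23.90 $/kg
  option F: σ_y = 939.0 MPa, ρ = 8560 kg/m³, cost = 45.80 $/kg
  option B: σ_y = 271.0 MPa, ρ = 2691 kg/m³, cost = 3.500 $/kg
  option C: σ_y = 576.0 MPa, ρ = 10200 kg/m³, cost = 44.09 $/kg
  option Y: σ_y = 188.9 MPa, ρ = 1780 kg/m³, cost = 5.071 $/kg
  option B: M = 28.8 kN·m per $
  option Y: M = 20.9 kN·m per $
  option J: M = 4.13 kN·m per $
  option F: M = 2.40 kN·m per $
  option C: M = 1.28 kN·m per $
The maximum is for option B.

option B, M = 28.8 kN·m per $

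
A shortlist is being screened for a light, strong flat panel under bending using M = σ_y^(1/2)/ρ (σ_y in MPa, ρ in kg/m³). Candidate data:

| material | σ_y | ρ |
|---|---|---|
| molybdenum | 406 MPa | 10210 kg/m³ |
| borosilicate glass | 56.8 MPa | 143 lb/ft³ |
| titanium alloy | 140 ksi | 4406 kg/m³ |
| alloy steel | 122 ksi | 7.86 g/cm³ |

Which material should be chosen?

Normalizing units and computing the index:
  molybdenum: σ_y = 406.0 MPa, ρ = 10210 kg/m³
  borosilicate glass: σ_y = 56.80 MPa, ρ = 2291 kg/m³
  titanium alloy: σ_y = 965.3 MPa, ρ = 4406 kg/m³
  alloy steel: σ_y = 841.2 MPa, ρ = 7860 kg/m³
  titanium alloy: M = 7.05×10⁻³
  alloy steel: M = 3.69×10⁻³
  borosilicate glass: M = 3.29×10⁻³
  molybdenum: M = 1.97×10⁻³
The maximum is for titanium alloy.

titanium alloy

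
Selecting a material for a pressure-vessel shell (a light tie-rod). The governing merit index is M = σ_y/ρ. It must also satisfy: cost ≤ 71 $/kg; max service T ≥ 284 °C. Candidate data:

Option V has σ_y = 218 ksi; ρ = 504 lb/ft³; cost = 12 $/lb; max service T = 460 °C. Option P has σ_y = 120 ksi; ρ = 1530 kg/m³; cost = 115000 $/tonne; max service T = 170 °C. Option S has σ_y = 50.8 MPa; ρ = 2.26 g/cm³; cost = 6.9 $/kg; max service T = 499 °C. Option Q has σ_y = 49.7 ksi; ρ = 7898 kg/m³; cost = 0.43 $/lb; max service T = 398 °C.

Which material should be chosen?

Screen on constraints: cost ≤ 71 $/kg; max service T ≥ 284 °C. Survivors: option V, option S, option Q.
Putting every candidate on a common basis:
  option V: σ_y = 1503 MPa, ρ = 8073 kg/m³
  option S: σ_y = 50.80 MPa, ρ = 2260 kg/m³
  option Q: σ_y = 342.7 MPa, ρ = 7898 kg/m³
  option V: M = 186 kN·m/kg
  option Q: M = 43.4 kN·m/kg
  option S: M = 22.5 kN·m/kg
Option V ranks first.

option V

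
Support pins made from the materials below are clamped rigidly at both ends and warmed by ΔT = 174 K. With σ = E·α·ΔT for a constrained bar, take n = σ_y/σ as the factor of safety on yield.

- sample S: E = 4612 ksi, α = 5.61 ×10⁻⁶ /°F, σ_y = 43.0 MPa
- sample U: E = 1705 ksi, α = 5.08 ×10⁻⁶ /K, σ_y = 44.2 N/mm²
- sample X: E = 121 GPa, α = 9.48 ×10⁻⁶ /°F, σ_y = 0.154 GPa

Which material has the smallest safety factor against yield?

With everything in SI (GPa, ×10⁻⁶/K, MPa):
  sample S: E = 31.80, α = 10.1, σ_y = 43.00 → σ = 55.9 MPa, n = 0.770
  sample U: E = 11.76, α = 5.08, σ_y = 44.20 → σ = 10.4 MPa, n = 4.25
  sample X: E = 121.0, α = 17.1, σ_y = 154.0 → σ = 359 MPa, n = 0.429
Sample X has the lowest safety factor, n = 0.429.

sample X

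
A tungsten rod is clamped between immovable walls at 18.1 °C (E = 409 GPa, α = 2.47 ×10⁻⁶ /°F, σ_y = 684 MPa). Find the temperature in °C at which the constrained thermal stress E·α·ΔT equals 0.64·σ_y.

259 °C

α = 2.47×10⁻⁶/°F × 9/5 = 4.45×10⁻⁶/K.
E·α·ΔT = 437.8 MPa ⇒ ΔT = 437.8 / (409.0×10³ × 4.45×10⁻⁶) = 240.7 K.
T = 18.1 + 240.7 = 258.8 °C.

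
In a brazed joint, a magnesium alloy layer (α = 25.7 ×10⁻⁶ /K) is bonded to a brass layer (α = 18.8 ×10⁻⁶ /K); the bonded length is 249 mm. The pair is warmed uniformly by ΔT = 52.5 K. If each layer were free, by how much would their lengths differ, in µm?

Δα = |25.7 − 18.8|×10⁻⁶/K = 6.90×10⁻⁶/K.
ΔL_mismatch = Δα·L·ΔT = 6.90×10⁻⁶ × 249.0 mm × 52.5 K = 90.2 µm.

90.2 µm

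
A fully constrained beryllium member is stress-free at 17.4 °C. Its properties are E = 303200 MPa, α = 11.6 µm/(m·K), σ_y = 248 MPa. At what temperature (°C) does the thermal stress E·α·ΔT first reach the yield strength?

87.9 °C

E = 303200 MPa = 303.2 GPa.
E·α·ΔT = 248.0 MPa ⇒ ΔT = 248.0 / (303.2×10³ × 11.6×10⁻⁶) = 70.51 K.
T = 17.4 + 70.51 = 87.91 °C.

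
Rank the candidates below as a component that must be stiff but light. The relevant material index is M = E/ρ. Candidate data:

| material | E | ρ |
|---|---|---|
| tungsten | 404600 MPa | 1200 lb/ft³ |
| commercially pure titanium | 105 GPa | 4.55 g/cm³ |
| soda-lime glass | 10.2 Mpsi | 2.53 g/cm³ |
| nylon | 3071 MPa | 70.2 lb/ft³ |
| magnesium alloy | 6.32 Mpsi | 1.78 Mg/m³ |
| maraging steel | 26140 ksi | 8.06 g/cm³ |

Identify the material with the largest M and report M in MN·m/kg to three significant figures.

Convert each candidate to consistent units, then evaluate M:
  tungsten: E = 404.6 GPa, ρ = 19220 kg/m³
  commercially pure titanium: E = 105.0 GPa, ρ = 4550 kg/m³
  soda-lime glass: E = 70.33 GPa, ρ = 2530 kg/m³
  nylon: E = 3.071 GPa, ρ = 1124 kg/m³
  magnesium alloy: E = 43.57 GPa, ρ = 1780 kg/m³
  maraging steel: E = 180.2 GPa, ρ = 8060 kg/m³
  soda-lime glass: M = 27.8 MN·m/kg
  magnesium alloy: M = 24.5 MN·m/kg
  commercially pure titanium: M = 23.1 MN·m/kg
  maraging steel: M = 22.4 MN·m/kg
  tungsten: M = 21.0 MN·m/kg
  nylon: M = 2.73 MN·m/kg
Highest index: soda-lime glass.

soda-lime glass, M = 27.8 MN·m/kg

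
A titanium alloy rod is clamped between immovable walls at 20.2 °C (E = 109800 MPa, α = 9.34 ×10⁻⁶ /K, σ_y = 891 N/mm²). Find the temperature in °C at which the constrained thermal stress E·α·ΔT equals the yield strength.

E = 109800 MPa = 109.8 GPa.
σ_y = 891 N/mm² = 891.0 MPa.
E·α·ΔT = 891.0 MPa ⇒ ΔT = 891.0 / (109.8×10³ × 9.34×10⁻⁶) = 868.8 K.
T = 20.2 + 868.8 = 889.0 °C.

889 °C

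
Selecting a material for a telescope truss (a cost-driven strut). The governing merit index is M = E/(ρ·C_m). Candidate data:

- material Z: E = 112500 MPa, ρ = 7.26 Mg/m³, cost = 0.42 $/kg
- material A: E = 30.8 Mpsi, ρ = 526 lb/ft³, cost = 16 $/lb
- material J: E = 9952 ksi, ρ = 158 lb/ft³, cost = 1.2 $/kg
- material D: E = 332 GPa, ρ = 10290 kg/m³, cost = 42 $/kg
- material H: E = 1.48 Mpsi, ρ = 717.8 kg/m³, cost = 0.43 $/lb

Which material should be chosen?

Putting every candidate on a common basis:
  material Z: E = 112.5 GPa, ρ = 7260 kg/m³, cost = 0.4200 $/kg
  material A: E = 212.4 GPa, ρ = 8426 kg/m³, cost = 35.27 $/kg
  material J: E = 68.62 GPa, ρ = 2531 kg/m³, cost = 1.200 $/kg
  material D: E = 332.0 GPa, ρ = 10290 kg/m³, cost = 42.00 $/kg
  material H: E = 10.20 GPa, ρ = 717.8 kg/m³, cost = 0.9480 $/kg
  material Z: M = 36.9 MN·m per $
  material J: M = 22.6 MN·m per $
  material H: M = 15.0 MN·m per $
  material D: M = 0.768 MN·m per $
  material A: M = 0.715 MN·m per $
The maximum is for material Z.

material Z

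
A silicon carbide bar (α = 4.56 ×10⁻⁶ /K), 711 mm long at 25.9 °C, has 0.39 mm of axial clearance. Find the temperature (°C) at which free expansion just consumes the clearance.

α·L₀·ΔT = 0.39 mm ⇒ ΔT = 0.39 / (4.56×10⁻⁶ × 711.0) = 120.3 K.
T = 25.9 + 120.3 = 146.2 °C.

146 °C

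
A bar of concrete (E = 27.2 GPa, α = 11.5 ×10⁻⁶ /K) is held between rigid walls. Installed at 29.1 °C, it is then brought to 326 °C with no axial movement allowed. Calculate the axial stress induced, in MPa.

ΔT = 296.9 K. Constrained thermal stress σ = E·α·ΔT = 27.20×10³ MPa × 11.5×10⁻⁶ × 296.9 = 92.9 MPa (compressive).

92.9 MPa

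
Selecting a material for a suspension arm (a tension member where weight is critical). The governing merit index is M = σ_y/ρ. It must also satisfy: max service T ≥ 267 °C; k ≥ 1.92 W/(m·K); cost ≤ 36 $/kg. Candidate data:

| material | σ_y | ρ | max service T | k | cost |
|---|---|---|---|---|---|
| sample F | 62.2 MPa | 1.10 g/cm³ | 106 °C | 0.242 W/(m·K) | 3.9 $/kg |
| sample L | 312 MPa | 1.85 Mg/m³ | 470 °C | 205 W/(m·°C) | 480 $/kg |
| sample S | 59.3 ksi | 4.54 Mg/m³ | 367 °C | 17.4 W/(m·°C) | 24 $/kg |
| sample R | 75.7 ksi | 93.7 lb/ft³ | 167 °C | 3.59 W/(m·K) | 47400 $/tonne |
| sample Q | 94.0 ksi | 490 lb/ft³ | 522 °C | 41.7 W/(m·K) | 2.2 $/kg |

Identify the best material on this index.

sample S

Screen on constraints: max service T ≥ 267 °C; k ≥ 1.92 W/(m·K); cost ≤ 36 $/kg. Survivors: sample S, sample Q.
Normalizing units and computing the index:
  sample S: σ_y = 408.9 MPa, ρ = 4540 kg/m³
  sample Q: σ_y = 648.1 MPa, ρ = 7849 kg/m³
  sample S: M = 90.1 kN·m/kg
  sample Q: M = 82.6 kN·m/kg
The maximum is for sample S.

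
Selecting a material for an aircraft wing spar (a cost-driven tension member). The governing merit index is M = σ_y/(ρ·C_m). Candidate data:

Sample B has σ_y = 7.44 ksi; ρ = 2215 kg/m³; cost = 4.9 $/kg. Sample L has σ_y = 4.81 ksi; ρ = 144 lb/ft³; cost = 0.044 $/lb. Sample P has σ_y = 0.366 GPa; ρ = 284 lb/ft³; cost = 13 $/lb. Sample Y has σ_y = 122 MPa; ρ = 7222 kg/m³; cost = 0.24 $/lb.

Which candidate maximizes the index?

sample L

Convert each candidate to consistent units, then evaluate M:
  sample B: σ_y = 51.30 MPa, ρ = 2215 kg/m³, cost = 4.900 $/kg
  sample L: σ_y = 33.16 MPa, ρ = 2307 kg/m³, cost = 0.09700 $/kg
  sample P: σ_y = 366.0 MPa, ρ = 4549 kg/m³, cost = 28.66 $/kg
  sample Y: σ_y = 122.0 MPa, ρ = 7222 kg/m³, cost = 0.5291 $/kg
  sample L: M = 148 kN·m per $
  sample Y: M = 31.9 kN·m per $
  sample B: M = 4.73 kN·m per $
  sample P: M = 2.81 kN·m per $
Highest index: sample L.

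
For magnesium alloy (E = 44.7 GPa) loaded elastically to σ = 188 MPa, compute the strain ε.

ε = σ/E = 188 / 44700 = 4.21×10⁻³.

4.21×10⁻³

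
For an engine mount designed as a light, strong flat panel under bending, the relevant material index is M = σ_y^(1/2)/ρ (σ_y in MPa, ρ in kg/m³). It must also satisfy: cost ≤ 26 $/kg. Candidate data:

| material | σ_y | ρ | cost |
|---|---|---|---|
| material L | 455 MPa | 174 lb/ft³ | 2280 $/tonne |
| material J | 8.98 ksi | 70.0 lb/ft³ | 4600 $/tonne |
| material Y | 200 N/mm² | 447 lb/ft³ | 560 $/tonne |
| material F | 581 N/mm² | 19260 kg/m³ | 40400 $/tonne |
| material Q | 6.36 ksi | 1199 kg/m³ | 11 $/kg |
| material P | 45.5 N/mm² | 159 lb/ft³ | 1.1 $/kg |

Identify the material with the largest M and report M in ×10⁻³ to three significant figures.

Screen on constraints: cost ≤ 26 $/kg. Survivors: material L, material J, material Y, material Q, material P.
In SI units:
  material L: σ_y = 455.0 MPa, ρ = 2787 kg/m³
  material J: σ_y = 61.91 MPa, ρ = 1121 kg/m³
  material Y: σ_y = 200.0 MPa, ρ = 7160 kg/m³
  material Q: σ_y = 43.85 MPa, ρ = 1199 kg/m³
  material P: σ_y = 45.50 MPa, ρ = 2547 kg/m³
  material L: M = 7.65×10⁻³
  material J: M = 7.02×10⁻³
  material Q: M = 5.52×10⁻³
  material P: M = 2.65×10⁻³
  material Y: M = 1.98×10⁻³
The maximum is for material L.

material L, M = 7.65×10⁻³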